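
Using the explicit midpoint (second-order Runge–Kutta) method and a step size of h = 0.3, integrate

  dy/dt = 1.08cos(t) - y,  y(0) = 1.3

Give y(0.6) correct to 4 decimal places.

Midpoint: k1 = f(t_n, y_n); k2 = f(t_n + h/2, y_n + (h/2)·k1); y_{n+1} = y_n + h·k2.
t=0.000000, y=1.300000:
  k1 = f(0.000000, 1.300000) = -0.220000
  k2 = f(0.150000, 1.267000) = -0.199127
  y ← 1.300000 + 0.3·(-0.199127) = 1.240262
t=0.300000, y=1.240262:
  k1 = f(0.300000, 1.240262) = -0.208498
  k2 = f(0.450000, 1.208987) = -0.236504
  y ← 1.240262 + 0.3·(-0.236504) = 1.169311
y(0.6) ≈ 1.1693

1.1693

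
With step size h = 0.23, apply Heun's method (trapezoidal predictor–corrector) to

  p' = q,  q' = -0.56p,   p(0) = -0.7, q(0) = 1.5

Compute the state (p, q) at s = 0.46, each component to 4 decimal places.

Heun on (p,q): k1 = f(s_n, state_n); k2 = f(s_n + h, state_n + h·k1); state_{n+1} = state_n + (h/2)·(k1 + k2).
0.000000: (-0.700000, 1.500000)
  k1 = (1.500000, 0.392000)
  predictor → (-0.355000, 1.590160)
  k2 = (1.590160, 0.198800)
  → (-0.344632, 1.567942)
0.230000: (-0.344632, 1.567942)
  k1 = (1.567942, 0.192994)
  predictor → (0.015995, 1.612331)
  k2 = (1.612331, -0.008957)
  → (0.021100, 1.589106)
(p(0.46), q(0.46)) ≈ (0.0211, 1.5891)

0.0211, 1.5891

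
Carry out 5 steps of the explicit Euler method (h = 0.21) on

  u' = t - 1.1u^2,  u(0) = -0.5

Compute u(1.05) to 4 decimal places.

Euler: u_{n+1} = u_n + h·f(t_n, u_n).
t=0.000000, u=-0.500000: f=-0.275000 → u ← -0.500000 + 0.21·(-0.275000) = -0.557750
t=0.210000, u=-0.557750: f=-0.132194 → u ← -0.557750 + 0.21·(-0.132194) = -0.585511
t=0.420000, u=-0.585511: f=0.042895 → u ← -0.585511 + 0.21·0.042895 = -0.576503
t=0.630000, u=-0.576503: f=0.264409 → u ← -0.576503 + 0.21·0.264409 = -0.520977
t=0.840000, u=-0.520977: f=0.541442 → u ← -0.520977 + 0.21·0.541442 = -0.407274
u(1.05) ≈ -0.4073

-0.4073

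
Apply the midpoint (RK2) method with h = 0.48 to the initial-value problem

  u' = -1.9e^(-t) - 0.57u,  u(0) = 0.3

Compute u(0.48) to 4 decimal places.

-0.3635

Midpoint: k1 = f(t_n, u_n); k2 = f(t_n + h/2, u_n + (h/2)·k1); u_{n+1} = u_n + h·k2.
t=0.000000, u=0.300000:
  k1 = f(0.000000, 0.300000) = -2.071000
  k2 = f(0.240000, -0.197040) = -1.382280
  u ← 0.300000 + 0.48·(-1.382280) = -0.363494
u(0.48) ≈ -0.3635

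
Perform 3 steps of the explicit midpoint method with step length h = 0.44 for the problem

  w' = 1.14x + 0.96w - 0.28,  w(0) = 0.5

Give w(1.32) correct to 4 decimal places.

Midpoint: k1 = f(x_n, w_n); k2 = f(x_n + h/2, w_n + (h/2)·k1); w_{n+1} = w_n + h·k2.
x=0.000000, w=0.500000:
  k1 = f(0.000000, 0.500000) = 0.200000
  k2 = f(0.220000, 0.544000) = 0.493040
  w ← 0.500000 + 0.44·0.493040 = 0.716938
x=0.440000, w=0.716938:
  k1 = f(0.440000, 0.716938) = 0.909860
  k2 = f(0.660000, 0.917107) = 1.352823
  w ← 0.716938 + 0.44·1.352823 = 1.312180
x=0.880000, w=1.312180:
  k1 = f(0.880000, 1.312180) = 1.982892
  k2 = f(1.100000, 1.748416) = 2.652479
  w ← 1.312180 + 0.44·2.652479 = 2.479270
w(1.32) ≈ 2.4793

2.4793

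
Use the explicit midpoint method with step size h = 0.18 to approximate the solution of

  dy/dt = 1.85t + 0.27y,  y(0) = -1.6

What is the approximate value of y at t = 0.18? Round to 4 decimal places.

-1.6497

Midpoint: k1 = f(t_n, y_n); k2 = f(t_n + h/2, y_n + (h/2)·k1); y_{n+1} = y_n + h·k2.
t=0.000000, y=-1.600000:
  k1 = f(0.000000, -1.600000) = -0.432000
  k2 = f(0.090000, -1.638880) = -0.275998
  y ← -1.600000 + 0.18·(-0.275998) = -1.649680
y(0.18) ≈ -1.6497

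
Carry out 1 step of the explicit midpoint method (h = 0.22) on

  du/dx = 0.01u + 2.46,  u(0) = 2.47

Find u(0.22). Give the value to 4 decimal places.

3.0172

Midpoint: k1 = f(x_n, u_n); k2 = f(x_n + h/2, u_n + (h/2)·k1); u_{n+1} = u_n + h·k2.
x=0.000000, u=2.470000:
  k1 = f(0.000000, 2.470000) = 2.484700
  k2 = f(0.110000, 2.743317) = 2.487433
  u ← 2.470000 + 0.22·2.487433 = 3.017235
u(0.22) ≈ 3.0172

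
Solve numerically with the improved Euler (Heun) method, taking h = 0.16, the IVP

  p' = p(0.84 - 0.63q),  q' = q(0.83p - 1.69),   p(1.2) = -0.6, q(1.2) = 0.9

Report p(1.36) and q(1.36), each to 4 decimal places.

Heun on (p,q): k1 = f(x_n, state_n); k2 = f(x_n + h, state_n + h·k1); state_{n+1} = state_n + (h/2)·(k1 + k2).
1.200000: (-0.600000, 0.900000)
  k1 = (-0.163800, -1.969200)
  predictor → (-0.626208, 0.584928)
  k2 = (-0.295254, -1.292546)
  → (-0.636724, 0.639060)
(p(1.36), q(1.36)) ≈ (-0.6367, 0.6391)

-0.6367, 0.6391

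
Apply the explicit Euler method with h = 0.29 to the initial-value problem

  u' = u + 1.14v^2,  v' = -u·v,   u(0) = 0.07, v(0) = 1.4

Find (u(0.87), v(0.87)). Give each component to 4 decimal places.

2.4150, 0.5858

Euler on (u,v): u_{n+1} = u_n + h·u', v_{n+1} = v_n + h·v'.
0.000000: (0.070000, 1.400000); f=(2.304400, -0.098000) → (0.738276, 1.371580)
0.290000: (0.738276, 1.371580); f=(2.882880, -1.012605) → (1.574311, 1.077925)
0.580000: (1.574311, 1.077925); f=(2.898902, -1.696989) → (2.414993, 0.585798)
(u(0.87), v(0.87)) ≈ (2.4150, 0.5858)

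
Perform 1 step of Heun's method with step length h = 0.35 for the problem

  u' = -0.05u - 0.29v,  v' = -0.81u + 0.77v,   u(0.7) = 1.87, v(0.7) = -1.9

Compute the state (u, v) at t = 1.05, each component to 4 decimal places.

2.0816, -3.1053

Heun on (u,v): k1 = f(t_n, state_n); k2 = f(t_n + h, state_n + h·k1); state_{n+1} = state_n + (h/2)·(k1 + k2).
0.700000: (1.870000, -1.900000)
  k1 = (0.457500, -2.977700)
  predictor → (2.030125, -2.942195)
  k2 = (0.751730, -3.909891)
  → (2.081615, -3.105328)
(u(1.05), v(1.05)) ≈ (2.0816, -3.1053)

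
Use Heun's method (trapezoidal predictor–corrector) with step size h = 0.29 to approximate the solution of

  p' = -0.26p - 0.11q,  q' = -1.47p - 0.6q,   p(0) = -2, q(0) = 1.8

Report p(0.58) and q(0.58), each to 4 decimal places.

-1.8560, 2.6430

Heun on (p,q): k1 = f(x_n, state_n); k2 = f(x_n + h, state_n + h·k1); state_{n+1} = state_n + (h/2)·(k1 + k2).
0.000000: (-2.000000, 1.800000)
  k1 = (0.322000, 1.860000)
  predictor → (-1.906620, 2.339400)
  k2 = (0.238387, 1.399091)
  → (-1.918744, 2.272568)
0.290000: (-1.918744, 2.272568)
  k1 = (0.248891, 1.457013)
  predictor → (-1.846565, 2.695102)
  k2 = (0.183646, 1.097390)
  → (-1.856026, 2.642957)
(p(0.58), q(0.58)) ≈ (-1.8560, 2.6430)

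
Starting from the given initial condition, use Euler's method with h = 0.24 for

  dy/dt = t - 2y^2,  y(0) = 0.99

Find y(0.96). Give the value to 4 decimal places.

Euler: y_{n+1} = y_n + h·f(t_n, y_n).
t=0.000000, y=0.990000: f=-1.960200 → y ← 0.990000 + 0.24·(-1.960200) = 0.519552
t=0.240000, y=0.519552: f=-0.299869 → y ← 0.519552 + 0.24·(-0.299869) = 0.447584
t=0.480000, y=0.447584: f=0.079338 → y ← 0.447584 + 0.24·0.079338 = 0.466625
t=0.720000, y=0.466625: f=0.284523 → y ← 0.466625 + 0.24·0.284523 = 0.534910
y(0.96) ≈ 0.5349

0.5349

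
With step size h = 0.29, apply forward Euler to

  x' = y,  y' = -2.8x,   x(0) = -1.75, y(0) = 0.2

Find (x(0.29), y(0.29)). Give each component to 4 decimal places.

-1.6920, 1.6210

Euler on (x,y): x_{n+1} = x_n + h·x', y_{n+1} = y_n + h·y'.
0.000000: (-1.750000, 0.200000); f=(0.200000, 4.900000) → (-1.692000, 1.621000)
(x(0.29), y(0.29)) ≈ (-1.6920, 1.6210)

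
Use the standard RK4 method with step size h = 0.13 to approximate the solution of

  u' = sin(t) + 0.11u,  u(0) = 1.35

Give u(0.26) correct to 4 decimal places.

1.4231

RK4: k1 = f(t_n, u_n); k2 = f(t_n + h/2, u_n + (h/2)·k1); k3 = f(t_n + h/2, u_n + (h/2)·k2); k4 = f(t_n + h, u_n + h·k3); u_{n+1} = u_n + (h/6)·(k1 + 2k2 + 2k3 + k4).
t=0.000000, u=1.350000:
  k1 = f(0.000000, 1.350000) = 0.148500
  k2 = f(0.065000, 1.359653) = 0.214516
  k3 = f(0.065000, 1.363944) = 0.214988
  k4 = f(0.130000, 1.377948) = 0.281208
  u ← 1.350000 + (0.13/6)·(k1 + 2k2 + 2k3 + k4) = 1.377922
t=0.130000, u=1.377922:
  k1 = f(0.130000, 1.377922) = 0.281206
  k2 = f(0.195000, 1.396201) = 0.347349
  k3 = f(0.195000, 1.400500) = 0.347822
  k4 = f(0.260000, 1.423139) = 0.413626
  u ← 1.377922 + (0.13/6)·(k1 + 2k2 + 2k3 + k4) = 1.423101
u(0.26) ≈ 1.4231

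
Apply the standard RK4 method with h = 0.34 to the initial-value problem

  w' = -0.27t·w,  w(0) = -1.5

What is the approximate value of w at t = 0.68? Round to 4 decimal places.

RK4: k1 = f(t_n, w_n); k2 = f(t_n + h/2, w_n + (h/2)·k1); k3 = f(t_n + h/2, w_n + (h/2)·k2); k4 = f(t_n + h, w_n + h·k3); w_{n+1} = w_n + (h/6)·(k1 + 2k2 + 2k3 + k4).
t=0.000000, w=-1.500000:
  k1 = f(0.000000, -1.500000) = 0.000000
  k2 = f(0.170000, -1.500000) = 0.068850
  k3 = f(0.170000, -1.488295) = 0.068313
  k4 = f(0.340000, -1.476774) = 0.135568
  w ← -1.500000 + (0.34/6)·(k1 + 2k2 + 2k3 + k4) = -1.476773
t=0.340000, w=-1.476773:
  k1 = f(0.340000, -1.476773) = 0.135568
  k2 = f(0.510000, -1.453726) = 0.200178
  k3 = f(0.510000, -1.442742) = 0.198666
  k4 = f(0.680000, -1.409226) = 0.258734
  w ← -1.476773 + (0.34/6)·(k1 + 2k2 + 2k3 + k4) = -1.409227
w(0.68) ≈ -1.4092

-1.4092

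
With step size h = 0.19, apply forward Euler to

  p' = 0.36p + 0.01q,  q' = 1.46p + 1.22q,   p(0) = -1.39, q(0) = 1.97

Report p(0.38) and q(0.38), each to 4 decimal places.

Euler on (p,q): p_{n+1} = p_n + h·p', q_{n+1} = q_n + h·q'.
0.000000: (-1.390000, 1.970000); f=(-0.480700, 0.374000) → (-1.481333, 2.041060)
0.190000: (-1.481333, 2.041060); f=(-0.512869, 0.327347) → (-1.578778, 2.103256)
(p(0.38), q(0.38)) ≈ (-1.5788, 2.1033)

-1.5788, 2.1033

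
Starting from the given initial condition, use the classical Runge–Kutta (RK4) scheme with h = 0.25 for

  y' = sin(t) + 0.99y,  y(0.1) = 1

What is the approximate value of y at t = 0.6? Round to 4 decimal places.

1.8476

RK4: k1 = f(t_n, y_n); k2 = f(t_n + h/2, y_n + (h/2)·k1); k3 = f(t_n + h/2, y_n + (h/2)·k2); k4 = f(t_n + h, y_n + h·k3); y_{n+1} = y_n + (h/6)·(k1 + 2k2 + 2k3 + k4).
t=0.100000, y=1.000000:
  k1 = f(0.100000, 1.000000) = 1.089833
  k2 = f(0.225000, 1.136229) = 1.347973
  k3 = f(0.225000, 1.168497) = 1.379918
  k4 = f(0.350000, 1.344980) = 1.674428
  y ← 1.000000 + (0.25/6)·(k1 + 2k2 + 2k3 + k4) = 1.342502
t=0.350000, y=1.342502:
  k1 = f(0.350000, 1.342502) = 1.671975
  k2 = f(0.475000, 1.551499) = 1.993322
  k3 = f(0.475000, 1.591667) = 2.033089
  k4 = f(0.600000, 1.850774) = 2.396909
  y ← 1.342502 + (0.25/6)·(k1 + 2k2 + 2k3 + k4) = 1.847573
y(0.6) ≈ 1.8476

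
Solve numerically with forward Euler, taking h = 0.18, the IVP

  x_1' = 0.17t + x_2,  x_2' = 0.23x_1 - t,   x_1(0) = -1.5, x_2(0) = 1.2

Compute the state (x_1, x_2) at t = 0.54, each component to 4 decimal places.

-0.8732, 0.9431

Euler on (x_1,x_2): x_1_{n+1} = x_1_n + h·x_1', x_2_{n+1} = x_2_n + h·x_2'.
0.000000: (-1.500000, 1.200000); f=(1.200000, -0.345000) → (-1.284000, 1.137900)
0.180000: (-1.284000, 1.137900); f=(1.168500, -0.475320) → (-1.073670, 1.052342)
0.360000: (-1.073670, 1.052342); f=(1.113542, -0.606944) → (-0.873232, 0.943092)
(x_1(0.54), x_2(0.54)) ≈ (-0.8732, 0.9431)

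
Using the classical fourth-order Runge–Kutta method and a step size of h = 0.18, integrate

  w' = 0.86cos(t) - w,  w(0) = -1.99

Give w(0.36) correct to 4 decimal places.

-1.1345

RK4: k1 = f(t_n, w_n); k2 = f(t_n + h/2, w_n + (h/2)·k1); k3 = f(t_n + h/2, w_n + (h/2)·k2); k4 = f(t_n + h, w_n + h·k3); w_{n+1} = w_n + (h/6)·(k1 + 2k2 + 2k3 + k4).
t=0.000000, w=-1.990000:
  k1 = f(0.000000, -1.990000) = 2.850000
  k2 = f(0.090000, -1.733500) = 2.590019
  k3 = f(0.090000, -1.756898) = 2.613418
  k4 = f(0.180000, -1.519585) = 2.365690
  w ← -1.990000 + (0.18/6)·(k1 + 2k2 + 2k3 + k4) = -1.521323
t=0.180000, w=-1.521323:
  k1 = f(0.180000, -1.521323) = 2.367429
  k2 = f(0.270000, -1.308254) = 2.137097
  k3 = f(0.270000, -1.328984) = 2.157827
  k4 = f(0.360000, -1.132914) = 1.937785
  w ← -1.521323 + (0.18/6)·(k1 + 2k2 + 2k3 + k4) = -1.134471
w(0.36) ≈ -1.1345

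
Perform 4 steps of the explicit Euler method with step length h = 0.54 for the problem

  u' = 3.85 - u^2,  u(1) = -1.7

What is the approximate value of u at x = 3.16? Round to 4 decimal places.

1.6497

Euler: u_{n+1} = u_n + h·f(x_n, u_n).
x=1.000000, u=-1.700000: f=0.960000 → u ← -1.700000 + 0.54·0.960000 = -1.181600
x=1.540000, u=-1.181600: f=2.453821 → u ← -1.181600 + 0.54·2.453821 = 0.143464
x=2.080000, u=0.143464: f=3.829418 → u ← 0.143464 + 0.54·3.829418 = 2.211349
x=2.620000, u=2.211349: f=-1.040066 → u ← 2.211349 + 0.54·(-1.040066) = 1.649714
u(3.16) ≈ 1.6497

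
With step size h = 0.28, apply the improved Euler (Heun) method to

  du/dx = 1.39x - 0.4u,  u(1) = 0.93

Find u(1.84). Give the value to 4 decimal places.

Heun: k1 = f(x_n, u_n); k2 = f(x_n + h, u_n + h·k1); u_{n+1} = u_n + (h/2)·(k1 + k2).
x=1.000000, u=0.930000:
  k1 = f(1.000000, 0.930000) = 1.018000
  k2 = f(1.280000, 1.215040) = 1.293184
  u ← 0.930000 + (0.28/2)·(1.018000 + 1.293184) = 1.253566
x=1.280000, u=1.253566:
  k1 = f(1.280000, 1.253566) = 1.277774
  k2 = f(1.560000, 1.611342) = 1.523863
  u ← 1.253566 + (0.28/2)·(1.277774 + 1.523863) = 1.645795
x=1.560000, u=1.645795:
  k1 = f(1.560000, 1.645795) = 1.510082
  k2 = f(1.840000, 2.068618) = 1.730153
  u ← 1.645795 + (0.28/2)·(1.510082 + 1.730153) = 2.099428
u(1.84) ≈ 2.0994

2.0994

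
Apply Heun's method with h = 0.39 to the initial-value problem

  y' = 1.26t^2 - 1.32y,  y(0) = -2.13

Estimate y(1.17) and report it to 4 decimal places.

Heun: k1 = f(t_n, y_n); k2 = f(t_n + h, y_n + h·k1); y_{n+1} = y_n + (h/2)·(k1 + k2).
t=0.000000, y=-2.130000:
  k1 = f(0.000000, -2.130000) = 2.811600
  k2 = f(0.390000, -1.033476) = 1.555834
  y ← -2.130000 + (0.39/2)·(2.811600 + 1.555834) = -1.278350
t=0.390000, y=-1.278350:
  k1 = f(0.390000, -1.278350) = 1.879068
  k2 = f(0.780000, -0.545514) = 1.486662
  y ← -1.278350 + (0.39/2)·(1.879068 + 1.486662) = -0.622033
t=0.780000, y=-0.622033:
  k1 = f(0.780000, -0.622033) = 1.587667
  k2 = f(1.170000, -0.002843) = 1.728566
  y ← -0.622033 + (0.39/2)·(1.587667 + 1.728566) = 0.024633
y(1.17) ≈ 0.0246

0.0246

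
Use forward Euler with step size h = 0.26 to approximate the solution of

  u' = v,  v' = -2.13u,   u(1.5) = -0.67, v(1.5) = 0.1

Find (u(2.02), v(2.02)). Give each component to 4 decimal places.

Euler on (u,v): u_{n+1} = u_n + h·u', v_{n+1} = v_n + h·v'.
1.500000: (-0.670000, 0.100000); f=(0.100000, 1.427100) → (-0.644000, 0.471046)
1.760000: (-0.644000, 0.471046); f=(0.471046, 1.371720) → (-0.521528, 0.827693)
(u(2.02), v(2.02)) ≈ (-0.5215, 0.8277)

-0.5215, 0.8277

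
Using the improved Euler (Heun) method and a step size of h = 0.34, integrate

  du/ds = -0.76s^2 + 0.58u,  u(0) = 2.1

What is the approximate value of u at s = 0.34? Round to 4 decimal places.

Heun: k1 = f(s_n, u_n); k2 = f(s_n + h, u_n + h·k1); u_{n+1} = u_n + (h/2)·(k1 + k2).
s=0.000000, u=2.100000:
  k1 = f(0.000000, 2.100000) = 1.218000
  k2 = f(0.340000, 2.514120) = 1.370334
  u ← 2.100000 + (0.34/2)·(1.218000 + 1.370334) = 2.540017
u(0.34) ≈ 2.5400

2.5400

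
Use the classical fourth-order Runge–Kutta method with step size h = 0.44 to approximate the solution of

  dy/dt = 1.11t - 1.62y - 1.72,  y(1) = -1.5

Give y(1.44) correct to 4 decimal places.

RK4: k1 = f(t_n, y_n); k2 = f(t_n + h/2, y_n + (h/2)·k1); k3 = f(t_n + h/2, y_n + (h/2)·k2); k4 = f(t_n + h, y_n + h·k3); y_{n+1} = y_n + (h/6)·(k1 + 2k2 + 2k3 + k4).
t=1.000000, y=-1.500000:
  k1 = f(1.000000, -1.500000) = 1.820000
  k2 = f(1.220000, -1.099600) = 1.415552
  k3 = f(1.220000, -1.188579) = 1.559697
  k4 = f(1.440000, -0.813733) = 1.196648
  y ← -1.500000 + (0.44/6)·(k1 + 2k2 + 2k3 + k4) = -0.842409
y(1.44) ≈ -0.8424

-0.8424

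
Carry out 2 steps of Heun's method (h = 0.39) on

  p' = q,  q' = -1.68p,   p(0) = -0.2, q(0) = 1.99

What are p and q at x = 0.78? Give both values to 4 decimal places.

Heun on (p,q): k1 = f(x_n, state_n); k2 = f(x_n + h, state_n + h·k1); state_{n+1} = state_n + (h/2)·(k1 + k2).
0.000000: (-0.200000, 1.990000)
  k1 = (1.990000, 0.336000)
  predictor → (0.576100, 2.121040)
  k2 = (2.121040, -0.967848)
  → (0.601653, 1.866790)
0.390000: (0.601653, 1.866790)
  k1 = (1.866790, -1.010777)
  predictor → (1.329701, 1.472587)
  k2 = (1.472587, -2.233897)
  → (1.252831, 1.234078)
(p(0.78), q(0.78)) ≈ (1.2528, 1.2341)

1.2528, 1.2341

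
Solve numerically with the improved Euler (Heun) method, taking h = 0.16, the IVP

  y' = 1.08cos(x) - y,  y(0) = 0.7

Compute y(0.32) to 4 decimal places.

Heun: k1 = f(x_n, y_n); k2 = f(x_n + h, y_n + h·k1); y_{n+1} = y_n + (h/2)·(k1 + k2).
x=0.000000, y=0.700000:
  k1 = f(0.000000, 0.700000) = 0.380000
  k2 = f(0.160000, 0.760800) = 0.305405
  y ← 0.700000 + (0.16/2)·(0.380000 + 0.305405) = 0.754832
x=0.160000, y=0.754832:
  k1 = f(0.160000, 0.754832) = 0.311373
  k2 = f(0.320000, 0.804652) = 0.220522
  y ← 0.754832 + (0.16/2)·(0.311373 + 0.220522) = 0.797384
y(0.32) ≈ 0.7974

0.7974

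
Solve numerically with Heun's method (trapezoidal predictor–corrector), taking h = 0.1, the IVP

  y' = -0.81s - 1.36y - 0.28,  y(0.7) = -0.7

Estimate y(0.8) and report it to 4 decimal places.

-0.6943

Heun: k1 = f(s_n, y_n); k2 = f(s_n + h, y_n + h·k1); y_{n+1} = y_n + (h/2)·(k1 + k2).
s=0.700000, y=-0.700000:
  k1 = f(0.700000, -0.700000) = 0.105000
  k2 = f(0.800000, -0.689500) = 0.009720
  y ← -0.700000 + (0.1/2)·(0.105000 + 0.009720) = -0.694264
y(0.8) ≈ -0.6943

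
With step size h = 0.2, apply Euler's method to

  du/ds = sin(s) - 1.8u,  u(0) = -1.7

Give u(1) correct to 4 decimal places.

0.0755

Euler: u_{n+1} = u_n + h·f(s_n, u_n).
s=0.000000, u=-1.700000: f=3.060000 → u ← -1.700000 + 0.2·3.060000 = -1.088000
s=0.200000, u=-1.088000: f=2.157069 → u ← -1.088000 + 0.2·2.157069 = -0.656586
s=0.400000, u=-0.656586: f=1.571273 → u ← -0.656586 + 0.2·1.571273 = -0.342331
s=0.600000, u=-0.342331: f=1.180839 → u ← -0.342331 + 0.2·1.180839 = -0.106164
s=0.800000, u=-0.106164: f=0.908451 → u ← -0.106164 + 0.2·0.908451 = 0.075526
u(1) ≈ 0.0755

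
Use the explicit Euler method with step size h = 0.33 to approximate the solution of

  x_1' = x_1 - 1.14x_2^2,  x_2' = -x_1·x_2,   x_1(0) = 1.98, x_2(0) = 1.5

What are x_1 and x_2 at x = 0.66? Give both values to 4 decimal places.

2.2750, 0.2133

Euler on (x_1,x_2): x_1_{n+1} = x_1_n + h·x_1', x_2_{n+1} = x_2_n + h·x_2'.
0.000000: (1.980000, 1.500000); f=(-0.585000, -2.970000) → (1.786950, 0.519900)
0.330000: (1.786950, 0.519900); f=(1.478813, -0.929035) → (2.274958, 0.213318)
(x_1(0.66), x_2(0.66)) ≈ (2.2750, 0.2133)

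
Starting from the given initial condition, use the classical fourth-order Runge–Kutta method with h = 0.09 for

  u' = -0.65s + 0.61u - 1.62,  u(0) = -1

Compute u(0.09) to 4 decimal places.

RK4: k1 = f(s_n, u_n); k2 = f(s_n + h/2, u_n + (h/2)·k1); k3 = f(s_n + h/2, u_n + (h/2)·k2); k4 = f(s_n + h, u_n + h·k3); u_{n+1} = u_n + (h/6)·(k1 + 2k2 + 2k3 + k4).
s=0.000000, u=-1.000000:
  k1 = f(0.000000, -1.000000) = -2.230000
  k2 = f(0.045000, -1.100350) = -2.320463
  k3 = f(0.045000, -1.104421) = -2.322947
  k4 = f(0.090000, -1.209065) = -2.416030
  u ← -1.000000 + (0.09/6)·(k1 + 2k2 + 2k3 + k4) = -1.208993
u(0.09) ≈ -1.2090

-1.2090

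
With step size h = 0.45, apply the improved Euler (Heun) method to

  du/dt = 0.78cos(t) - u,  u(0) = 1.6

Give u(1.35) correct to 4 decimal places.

0.7760

Heun: k1 = f(t_n, u_n); k2 = f(t_n + h, u_n + h·k1); u_{n+1} = u_n + (h/2)·(k1 + k2).
t=0.000000, u=1.600000:
  k1 = f(0.000000, 1.600000) = -0.820000
  k2 = f(0.450000, 1.231000) = -0.528651
  u ← 1.600000 + (0.45/2)·(-0.820000 + (-0.528651)) = 1.296553
t=0.450000, u=1.296553:
  k1 = f(0.450000, 1.296553) = -0.594205
  k2 = f(0.900000, 1.029161) = -0.544306
  u ← 1.296553 + (0.45/2)·(-0.594205 + (-0.544306)) = 1.040389
t=0.900000, u=1.040389:
  k1 = f(0.900000, 1.040389) = -0.555533
  k2 = f(1.350000, 0.790399) = -0.619574
  u ← 1.040389 + (0.45/2)·(-0.555533 + (-0.619574)) = 0.775990
u(1.35) ≈ 0.7760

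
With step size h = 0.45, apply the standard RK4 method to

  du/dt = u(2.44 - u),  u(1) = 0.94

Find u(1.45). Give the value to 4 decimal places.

RK4: k1 = f(t_n, u_n); k2 = f(t_n + h/2, u_n + (h/2)·k1); k3 = f(t_n + h/2, u_n + (h/2)·k2); k4 = f(t_n + h, u_n + h·k3); u_{n+1} = u_n + (h/6)·(k1 + 2k2 + 2k3 + k4).
t=1.000000, u=0.940000:
  k1 = f(1.000000, 0.940000) = 1.410000
  k2 = f(1.225000, 1.257250) = 1.487012
  k3 = f(1.225000, 1.274578) = 1.485421
  k4 = f(1.450000, 1.608440) = 1.337515
  u ← 0.940000 + (0.45/6)·(k1 + 2k2 + 2k3 + k4) = 1.591929
u(1.45) ≈ 1.5919

1.5919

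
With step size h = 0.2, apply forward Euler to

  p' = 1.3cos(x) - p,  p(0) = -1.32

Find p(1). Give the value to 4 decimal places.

0.3105

Euler: p_{n+1} = p_n + h·f(x_n, p_n).
x=0.000000, p=-1.320000: f=2.620000 → p ← -1.320000 + 0.2·2.620000 = -0.796000
x=0.200000, p=-0.796000: f=2.070087 → p ← -0.796000 + 0.2·2.070087 = -0.381983
x=0.400000, p=-0.381983: f=1.579362 → p ← -0.381983 + 0.2·1.579362 = -0.066110
x=0.600000, p=-0.066110: f=1.139047 → p ← -0.066110 + 0.2·1.139047 = 0.161699
x=0.800000, p=0.161699: f=0.744020 → p ← 0.161699 + 0.2·0.744020 = 0.310503
p(1) ≈ 0.3105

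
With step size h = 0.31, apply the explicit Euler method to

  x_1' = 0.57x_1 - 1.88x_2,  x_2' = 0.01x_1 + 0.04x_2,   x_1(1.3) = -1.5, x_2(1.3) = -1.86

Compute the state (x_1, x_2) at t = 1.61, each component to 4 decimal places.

Euler on (x_1,x_2): x_1_{n+1} = x_1_n + h·x_1', x_2_{n+1} = x_2_n + h·x_2'.
1.300000: (-1.500000, -1.860000); f=(2.641800, -0.089400) → (-0.681042, -1.887714)
(x_1(1.61), x_2(1.61)) ≈ (-0.6810, -1.8877)

-0.6810, -1.8877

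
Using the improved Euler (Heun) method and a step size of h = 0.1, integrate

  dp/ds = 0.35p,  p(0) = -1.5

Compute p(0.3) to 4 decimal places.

Heun: k1 = f(s_n, p_n); k2 = f(s_n + h, p_n + h·k1); p_{n+1} = p_n + (h/2)·(k1 + k2).
s=0.000000, p=-1.500000:
  k1 = f(0.000000, -1.500000) = -0.525000
  k2 = f(0.100000, -1.552500) = -0.543375
  p ← -1.500000 + (0.1/2)·(-0.525000 + (-0.543375)) = -1.553419
s=0.100000, p=-1.553419:
  k1 = f(0.100000, -1.553419) = -0.543697
  k2 = f(0.200000, -1.607788) = -0.562726
  p ← -1.553419 + (0.1/2)·(-0.543697 + (-0.562726)) = -1.608740
s=0.200000, p=-1.608740:
  k1 = f(0.200000, -1.608740) = -0.563059
  k2 = f(0.300000, -1.665046) = -0.582766
  p ← -1.608740 + (0.1/2)·(-0.563059 + (-0.582766)) = -1.666031
p(0.3) ≈ -1.6660

-1.6660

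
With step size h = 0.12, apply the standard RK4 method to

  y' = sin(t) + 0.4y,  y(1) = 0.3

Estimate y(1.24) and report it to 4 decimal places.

0.5562

RK4: k1 = f(t_n, y_n); k2 = f(t_n + h/2, y_n + (h/2)·k1); k3 = f(t_n + h/2, y_n + (h/2)·k2); k4 = f(t_n + h, y_n + h·k3); y_{n+1} = y_n + (h/6)·(k1 + 2k2 + 2k3 + k4).
t=1.000000, y=0.300000:
  k1 = f(1.000000, 0.300000) = 0.961471
  k2 = f(1.060000, 0.357688) = 1.015431
  k3 = f(1.060000, 0.360926) = 1.016726
  k4 = f(1.120000, 0.422007) = 1.068903
  y ← 0.300000 + (0.12/6)·(k1 + 2k2 + 2k3 + k4) = 0.421894
t=1.120000, y=0.421894:
  k1 = f(1.120000, 0.421894) = 1.068858
  k2 = f(1.180000, 0.486025) = 1.119016
  k3 = f(1.180000, 0.489035) = 1.120220
  k4 = f(1.240000, 0.556320) = 1.168312
  y ← 0.421894 + (0.12/6)·(k1 + 2k2 + 2k3 + k4) = 0.556207
y(1.24) ≈ 0.5562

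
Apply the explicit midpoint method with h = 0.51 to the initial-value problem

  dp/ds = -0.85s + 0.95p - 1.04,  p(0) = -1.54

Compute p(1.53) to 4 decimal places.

-11.2955

Midpoint: k1 = f(s_n, p_n); k2 = f(s_n + h/2, p_n + (h/2)·k1); p_{n+1} = p_n + h·k2.
s=0.000000, p=-1.540000:
  k1 = f(0.000000, -1.540000) = -2.503000
  k2 = f(0.255000, -2.178265) = -3.326102
  p ← -1.540000 + 0.51·(-3.326102) = -3.236312
s=0.510000, p=-3.236312:
  k1 = f(0.510000, -3.236312) = -4.547996
  k2 = f(0.765000, -4.396051) = -5.866498
  p ← -3.236312 + 0.51·(-5.866498) = -6.228226
s=1.020000, p=-6.228226:
  k1 = f(1.020000, -6.228226) = -7.823815
  k2 = f(1.275000, -8.223299) = -9.935884
  p ← -6.228226 + 0.51·(-9.935884) = -11.295527
p(1.53) ≈ -11.2955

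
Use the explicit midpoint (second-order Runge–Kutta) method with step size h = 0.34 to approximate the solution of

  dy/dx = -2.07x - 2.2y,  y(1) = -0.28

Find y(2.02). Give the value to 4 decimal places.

-1.4379

Midpoint: k1 = f(x_n, y_n); k2 = f(x_n + h/2, y_n + (h/2)·k1); y_{n+1} = y_n + h·k2.
x=1.000000, y=-0.280000:
  k1 = f(1.000000, -0.280000) = -1.454000
  k2 = f(1.170000, -0.527180) = -1.262104
  y ← -0.280000 + 0.34·(-1.262104) = -0.709115
x=1.340000, y=-0.709115:
  k1 = f(1.340000, -0.709115) = -1.213746
  k2 = f(1.510000, -0.915452) = -1.111705
  y ← -0.709115 + 0.34·(-1.111705) = -1.087095
x=1.680000, y=-1.087095:
  k1 = f(1.680000, -1.087095) = -1.085991
  k2 = f(1.850000, -1.271714) = -1.031730
  y ← -1.087095 + 0.34·(-1.031730) = -1.437883
y(2.02) ≈ -1.4379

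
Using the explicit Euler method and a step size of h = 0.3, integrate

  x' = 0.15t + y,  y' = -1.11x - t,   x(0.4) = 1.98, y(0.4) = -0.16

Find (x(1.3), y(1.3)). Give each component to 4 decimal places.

1.2051, -2.6647

Euler on (x,y): x_{n+1} = x_n + h·x', y_{n+1} = y_n + h·y'.
0.400000: (1.980000, -0.160000); f=(-0.100000, -2.597800) → (1.950000, -0.939340)
0.700000: (1.950000, -0.939340); f=(-0.834340, -2.864500) → (1.699698, -1.798690)
1.000000: (1.699698, -1.798690); f=(-1.648690, -2.886665) → (1.205091, -2.664689)
(x(1.3), y(1.3)) ≈ (1.2051, -2.6647)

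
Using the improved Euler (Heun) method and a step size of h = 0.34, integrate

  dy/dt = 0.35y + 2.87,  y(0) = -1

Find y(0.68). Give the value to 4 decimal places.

0.9300

Heun: k1 = f(t_n, y_n); k2 = f(t_n + h, y_n + h·k1); y_{n+1} = y_n + (h/2)·(k1 + k2).
t=0.000000, y=-1.000000:
  k1 = f(0.000000, -1.000000) = 2.520000
  k2 = f(0.340000, -0.143200) = 2.819880
  y ← -1.000000 + (0.34/2)·(2.520000 + 2.819880) = -0.092220
t=0.340000, y=-0.092220:
  k1 = f(0.340000, -0.092220) = 2.837723
  k2 = f(0.680000, 0.872605) = 3.175412
  y ← -0.092220 + (0.34/2)·(2.837723 + 3.175412) = 0.930013
y(0.68) ≈ 0.9300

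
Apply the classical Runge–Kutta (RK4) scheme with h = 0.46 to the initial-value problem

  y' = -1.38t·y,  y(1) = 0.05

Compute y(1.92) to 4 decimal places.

0.0081

RK4: k1 = f(t_n, y_n); k2 = f(t_n + h/2, y_n + (h/2)·k1); k3 = f(t_n + h/2, y_n + (h/2)·k2); k4 = f(t_n + h, y_n + h·k3); y_{n+1} = y_n + (h/6)·(k1 + 2k2 + 2k3 + k4).
t=1.000000, y=0.050000:
  k1 = f(1.000000, 0.050000) = -0.069000
  k2 = f(1.230000, 0.034130) = -0.057932
  k3 = f(1.230000, 0.036676) = -0.062253
  k4 = f(1.460000, 0.021364) = -0.043043
  y ← 0.050000 + (0.46/6)·(k1 + 2k2 + 2k3 + k4) = 0.022982
t=1.460000, y=0.022982:
  k1 = f(1.460000, 0.022982) = -0.046303
  k2 = f(1.690000, 0.012332) = -0.028760
  k3 = f(1.690000, 0.016367) = -0.038170
  k4 = f(1.920000, 0.005423) = -0.014369
  y ← 0.022982 + (0.46/6)·(k1 + 2k2 + 2k3 + k4) = 0.008067
y(1.92) ≈ 0.0081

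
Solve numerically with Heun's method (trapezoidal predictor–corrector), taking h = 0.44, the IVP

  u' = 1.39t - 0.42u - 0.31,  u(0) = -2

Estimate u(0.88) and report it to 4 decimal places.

Heun: k1 = f(t_n, u_n); k2 = f(t_n + h, u_n + h·k1); u_{n+1} = u_n + (h/2)·(k1 + k2).
t=0.000000, u=-2.000000:
  k1 = f(0.000000, -2.000000) = 0.530000
  k2 = f(0.440000, -1.766800) = 1.043656
  u ← -2.000000 + (0.44/2)·(0.530000 + 1.043656) = -1.653796
t=0.440000, u=-1.653796:
  k1 = f(0.440000, -1.653796) = 0.996194
  k2 = f(0.880000, -1.215470) = 1.423698
  u ← -1.653796 + (0.44/2)·(0.996194 + 1.423698) = -1.121420
u(0.88) ≈ -1.1214

-1.1214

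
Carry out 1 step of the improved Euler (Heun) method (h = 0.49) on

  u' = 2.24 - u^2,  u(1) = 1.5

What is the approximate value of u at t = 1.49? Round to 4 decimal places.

Heun: k1 = f(t_n, u_n); k2 = f(t_n + h, u_n + h·k1); u_{n+1} = u_n + (h/2)·(k1 + k2).
t=1.000000, u=1.500000:
  k1 = f(1.000000, 1.500000) = -0.010000
  k2 = f(1.490000, 1.495100) = 0.004676
  u ← 1.500000 + (0.49/2)·(-0.010000 + 0.004676) = 1.498696
u(1.49) ≈ 1.4987

1.4987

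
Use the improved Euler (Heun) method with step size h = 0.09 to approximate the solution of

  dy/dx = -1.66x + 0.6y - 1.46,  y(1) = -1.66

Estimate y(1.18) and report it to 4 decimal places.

Heun: k1 = f(x_n, y_n); k2 = f(x_n + h, y_n + h·k1); y_{n+1} = y_n + (h/2)·(k1 + k2).
x=1.000000, y=-1.660000:
  k1 = f(1.000000, -1.660000) = -4.116000
  k2 = f(1.090000, -2.030440) = -4.487664
  y ← -1.660000 + (0.09/2)·(-4.116000 + (-4.487664)) = -2.047165
x=1.090000, y=-2.047165:
  k1 = f(1.090000, -2.047165) = -4.497699
  k2 = f(1.180000, -2.451958) = -4.889975
  y ← -2.047165 + (0.09/2)·(-4.497699 + (-4.889975)) = -2.469610
y(1.18) ≈ -2.4696

-2.4696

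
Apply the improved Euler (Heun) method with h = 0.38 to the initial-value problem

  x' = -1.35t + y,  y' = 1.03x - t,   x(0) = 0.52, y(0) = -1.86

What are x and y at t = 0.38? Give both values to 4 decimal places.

Heun on (x,y): k1 = f(t_n, state_n); k2 = f(t_n + h, state_n + h·k1); state_{n+1} = state_n + (h/2)·(k1 + k2).
0.000000: (0.520000, -1.860000)
  k1 = (-1.860000, 0.535600)
  predictor → (-0.186800, -1.656472)
  k2 = (-2.169472, -0.572404)
  → (-0.245600, -1.866993)
(x(0.38), y(0.38)) ≈ (-0.2456, -1.8670)

-0.2456, -1.8670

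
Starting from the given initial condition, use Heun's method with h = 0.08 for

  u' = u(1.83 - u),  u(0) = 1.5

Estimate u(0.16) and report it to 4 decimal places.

Heun: k1 = f(s_n, u_n); k2 = f(s_n + h, u_n + h·k1); u_{n+1} = u_n + (h/2)·(k1 + k2).
s=0.000000, u=1.500000:
  k1 = f(0.000000, 1.500000) = 0.495000
  k2 = f(0.080000, 1.539600) = 0.447100
  u ← 1.500000 + (0.08/2)·(0.495000 + 0.447100) = 1.537684
s=0.080000, u=1.537684:
  k1 = f(0.080000, 1.537684) = 0.449490
  k2 = f(0.160000, 1.573643) = 0.403414
  u ← 1.537684 + (0.08/2)·(0.449490 + 0.403414) = 1.571800
u(0.16) ≈ 1.5718

1.5718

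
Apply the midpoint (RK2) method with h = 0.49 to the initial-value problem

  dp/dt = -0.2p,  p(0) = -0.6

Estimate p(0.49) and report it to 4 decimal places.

-0.5441

Midpoint: k1 = f(t_n, p_n); k2 = f(t_n + h/2, p_n + (h/2)·k1); p_{n+1} = p_n + h·k2.
t=0.000000, p=-0.600000:
  k1 = f(0.000000, -0.600000) = 0.120000
  k2 = f(0.245000, -0.570600) = 0.114120
  p ← -0.600000 + 0.49·0.114120 = -0.544081
p(0.49) ≈ -0.5441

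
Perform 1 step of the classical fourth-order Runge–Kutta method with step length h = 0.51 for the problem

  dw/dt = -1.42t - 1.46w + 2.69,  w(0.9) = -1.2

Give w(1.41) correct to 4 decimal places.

RK4: k1 = f(t_n, w_n); k2 = f(t_n + h/2, w_n + (h/2)·k1); k3 = f(t_n + h/2, w_n + (h/2)·k2); k4 = f(t_n + h, w_n + h·k3); w_{n+1} = w_n + (h/6)·(k1 + 2k2 + 2k3 + k4).
t=0.900000, w=-1.200000:
  k1 = f(0.900000, -1.200000) = 3.164000
  k2 = f(1.155000, -0.393180) = 1.623943
  k3 = f(1.155000, -0.785895) = 2.197306
  k4 = f(1.410000, -0.079374) = 0.803686
  w ← -1.200000 + (0.51/6)·(k1 + 2k2 + 2k3 + k4) = -0.213134
w(1.41) ≈ -0.2131

-0.2131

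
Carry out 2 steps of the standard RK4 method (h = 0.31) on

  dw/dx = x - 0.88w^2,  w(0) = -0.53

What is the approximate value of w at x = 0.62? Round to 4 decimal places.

-0.5028

RK4: k1 = f(x_n, w_n); k2 = f(x_n + h/2, w_n + (h/2)·k1); k3 = f(x_n + h/2, w_n + (h/2)·k2); k4 = f(x_n + h, w_n + h·k3); w_{n+1} = w_n + (h/6)·(k1 + 2k2 + 2k3 + k4).
x=0.000000, w=-0.530000:
  k1 = f(0.000000, -0.530000) = -0.247192
  k2 = f(0.155000, -0.568315) = -0.129224
  k3 = f(0.155000, -0.550030) = -0.111229
  k4 = f(0.310000, -0.564481) = 0.029598
  w ← -0.530000 + (0.31/6)·(k1 + 2k2 + 2k3 + k4) = -0.566089
x=0.310000, w=-0.566089:
  k1 = f(0.310000, -0.566089) = 0.027998
  k2 = f(0.465000, -0.561749) = 0.187305
  k3 = f(0.465000, -0.537057) = 0.211182
  k4 = f(0.620000, -0.500623) = 0.399452
  w ← -0.566089 + (0.31/6)·(k1 + 2k2 + 2k3 + k4) = -0.502827
w(0.62) ≈ -0.5028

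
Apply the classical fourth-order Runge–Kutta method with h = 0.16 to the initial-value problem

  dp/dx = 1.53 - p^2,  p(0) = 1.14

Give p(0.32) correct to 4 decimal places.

RK4: k1 = f(x_n, p_n); k2 = f(x_n + h/2, p_n + (h/2)·k1); k3 = f(x_n + h/2, p_n + (h/2)·k2); k4 = f(x_n + h, p_n + h·k3); p_{n+1} = p_n + (h/6)·(k1 + 2k2 + 2k3 + k4).
x=0.000000, p=1.140000:
  k1 = f(0.000000, 1.140000) = 0.230400
  k2 = f(0.080000, 1.158432) = 0.188035
  k3 = f(0.080000, 1.155043) = 0.195876
  k4 = f(0.160000, 1.171340) = 0.157962
  p ← 1.140000 + (0.16/6)·(k1 + 2k2 + 2k3 + k4) = 1.170832
x=0.160000, p=1.170832:
  k1 = f(0.160000, 1.170832) = 0.159153
  k2 = f(0.240000, 1.183564) = 0.129177
  k3 = f(0.240000, 1.181166) = 0.134848
  k4 = f(0.320000, 1.192407) = 0.108165
  p ← 1.170832 + (0.16/6)·(k1 + 2k2 + 2k3 + k4) = 1.192041
p(0.32) ≈ 1.1920

1.1920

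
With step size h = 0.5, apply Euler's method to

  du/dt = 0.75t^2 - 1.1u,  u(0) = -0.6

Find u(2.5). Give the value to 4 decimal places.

1.9531

Euler: u_{n+1} = u_n + h·f(t_n, u_n).
t=0.000000, u=-0.600000: f=0.660000 → u ← -0.600000 + 0.5·0.660000 = -0.270000
t=0.500000, u=-0.270000: f=0.484500 → u ← -0.270000 + 0.5·0.484500 = -0.027750
t=1.000000, u=-0.027750: f=0.780525 → u ← -0.027750 + 0.5·0.780525 = 0.362513
t=1.500000, u=0.362513: f=1.288736 → u ← 0.362513 + 0.5·1.288736 = 1.006881
t=2.000000, u=1.006881: f=1.892431 → u ← 1.006881 + 0.5·1.892431 = 1.953096
u(2.5) ≈ 1.9531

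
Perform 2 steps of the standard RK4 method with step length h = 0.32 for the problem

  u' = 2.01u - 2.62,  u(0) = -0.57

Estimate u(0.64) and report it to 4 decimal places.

RK4: k1 = f(x_n, u_n); k2 = f(x_n + h/2, u_n + (h/2)·k1); k3 = f(x_n + h/2, u_n + (h/2)·k2); k4 = f(x_n + h, u_n + h·k3); u_{n+1} = u_n + (h/6)·(k1 + 2k2 + 2k3 + k4).
x=0.000000, u=-0.570000:
  k1 = f(0.000000, -0.570000) = -3.765700
  k2 = f(0.160000, -1.172512) = -4.976749
  k3 = f(0.160000, -1.366280) = -5.366223
  k4 = f(0.320000, -2.287191) = -7.217254
  u ← -0.570000 + (0.32/6)·(k1 + 2k2 + 2k3 + k4) = -2.259008
x=0.320000, u=-2.259008:
  k1 = f(0.320000, -2.259008) = -7.160606
  k2 = f(0.480000, -3.404705) = -9.463457
  k3 = f(0.480000, -3.773161) = -10.204053
  k4 = f(0.640000, -5.524305) = -13.723853
  u ← -2.259008 + (0.32/6)·(k1 + 2k2 + 2k3 + k4) = -5.470713
u(0.64) ≈ -5.4707

-5.4707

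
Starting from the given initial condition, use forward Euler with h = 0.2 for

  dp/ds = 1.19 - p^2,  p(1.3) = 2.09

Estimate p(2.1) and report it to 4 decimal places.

Euler: p_{n+1} = p_n + h·f(s_n, p_n).
s=1.300000, p=2.090000: f=-3.178100 → p ← 2.090000 + 0.2·(-3.178100) = 1.454380
s=1.500000, p=1.454380: f=-0.925221 → p ← 1.454380 + 0.2·(-0.925221) = 1.269336
s=1.700000, p=1.269336: f=-0.421213 → p ← 1.269336 + 0.2·(-0.421213) = 1.185093
s=1.900000, p=1.185093: f=-0.214446 → p ← 1.185093 + 0.2·(-0.214446) = 1.142204
p(2.1) ≈ 1.1422

1.1422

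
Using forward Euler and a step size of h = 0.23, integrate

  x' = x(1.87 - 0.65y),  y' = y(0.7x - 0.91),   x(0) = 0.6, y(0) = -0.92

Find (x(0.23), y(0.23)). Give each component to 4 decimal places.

0.9406, -0.8163

Euler on (x,y): x_{n+1} = x_n + h·x', y_{n+1} = y_n + h·y'.
0.000000: (0.600000, -0.920000); f=(1.480800, 0.450800) → (0.940584, -0.816316)
(x(0.23), y(0.23)) ≈ (0.9406, -0.8163)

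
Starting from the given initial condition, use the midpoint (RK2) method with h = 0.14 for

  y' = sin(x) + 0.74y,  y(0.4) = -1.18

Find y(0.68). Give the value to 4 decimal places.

Midpoint: k1 = f(x_n, y_n); k2 = f(x_n + h/2, y_n + (h/2)·k1); y_{n+1} = y_n + h·k2.
x=0.400000, y=-1.180000:
  k1 = f(0.400000, -1.180000) = -0.483782
  k2 = f(0.470000, -1.213865) = -0.445374
  y ← -1.180000 + 0.14·(-0.445374) = -1.242352
x=0.540000, y=-1.242352:
  k1 = f(0.540000, -1.242352) = -0.405205
  k2 = f(0.610000, -1.270717) = -0.367463
  y ← -1.242352 + 0.14·(-0.367463) = -1.293797
y(0.68) ≈ -1.2938

-1.2938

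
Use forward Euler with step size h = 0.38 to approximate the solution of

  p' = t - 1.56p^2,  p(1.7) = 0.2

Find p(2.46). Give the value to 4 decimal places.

Euler: p_{n+1} = p_n + h·f(t_n, p_n).
t=1.700000, p=0.200000: f=1.637600 → p ← 0.200000 + 0.38·1.637600 = 0.822288
t=2.080000, p=0.822288: f=1.025194 → p ← 0.822288 + 0.38·1.025194 = 1.211862
p(2.46) ≈ 1.2119

1.2119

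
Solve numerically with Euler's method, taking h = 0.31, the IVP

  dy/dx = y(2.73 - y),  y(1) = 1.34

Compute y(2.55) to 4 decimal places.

2.7276

Euler: y_{n+1} = y_n + h·f(x_n, y_n).
x=1.000000, y=1.340000: f=1.862600 → y ← 1.340000 + 0.31·1.862600 = 1.917406
x=1.310000, y=1.917406: f=1.558073 → y ← 1.917406 + 0.31·1.558073 = 2.400409
x=1.620000, y=2.400409: f=0.791154 → y ← 2.400409 + 0.31·0.791154 = 2.645666
x=1.930000, y=2.645666: f=0.223119 → y ← 2.645666 + 0.31·0.223119 = 2.714833
x=2.240000, y=2.714833: f=0.041175 → y ← 2.714833 + 0.31·0.041175 = 2.727598
y(2.55) ≈ 2.7276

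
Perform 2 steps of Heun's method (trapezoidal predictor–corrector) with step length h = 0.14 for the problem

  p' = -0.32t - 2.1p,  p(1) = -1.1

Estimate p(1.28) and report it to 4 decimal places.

Heun: k1 = f(t_n, p_n); k2 = f(t_n + h, p_n + h·k1); p_{n+1} = p_n + (h/2)·(k1 + k2).
t=1.000000, p=-1.100000:
  k1 = f(1.000000, -1.100000) = 1.990000
  k2 = f(1.140000, -0.821400) = 1.360140
  p ← -1.100000 + (0.14/2)·(1.990000 + 1.360140) = -0.865490
t=1.140000, p=-0.865490:
  k1 = f(1.140000, -0.865490) = 1.452729
  k2 = f(1.280000, -0.662108) = 0.980827
  p ← -0.865490 + (0.14/2)·(1.452729 + 0.980827) = -0.695141
p(1.28) ≈ -0.6951

-0.6951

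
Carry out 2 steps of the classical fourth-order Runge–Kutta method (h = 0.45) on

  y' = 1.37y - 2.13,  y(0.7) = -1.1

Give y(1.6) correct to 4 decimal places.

RK4: k1 = f(t_n, y_n); k2 = f(t_n + h/2, y_n + (h/2)·k1); k3 = f(t_n + h/2, y_n + (h/2)·k2); k4 = f(t_n + h, y_n + h·k3); y_{n+1} = y_n + (h/6)·(k1 + 2k2 + 2k3 + k4).
t=0.700000, y=-1.100000:
  k1 = f(0.700000, -1.100000) = -3.637000
  k2 = f(0.925000, -1.918325) = -4.758105
  k3 = f(0.925000, -2.170574) = -5.103686
  k4 = f(1.150000, -3.396659) = -6.783422
  y ← -1.100000 + (0.45/6)·(k1 + 2k2 + 2k3 + k4) = -3.360800
t=1.150000, y=-3.360800:
  k1 = f(1.150000, -3.360800) = -6.734296
  k2 = f(1.375000, -4.876017) = -8.810143
  k3 = f(1.375000, -5.343083) = -9.450023
  k4 = f(1.600000, -7.613311) = -12.560236
  y ← -3.360800 + (0.45/6)·(k1 + 2k2 + 2k3 + k4) = -7.546915
y(1.6) ≈ -7.5469

-7.5469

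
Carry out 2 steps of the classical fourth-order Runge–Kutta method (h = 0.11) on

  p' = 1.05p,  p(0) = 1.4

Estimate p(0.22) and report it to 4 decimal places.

RK4: k1 = f(s_n, p_n); k2 = f(s_n + h/2, p_n + (h/2)·k1); k3 = f(s_n + h/2, p_n + (h/2)·k2); k4 = f(s_n + h, p_n + h·k3); p_{n+1} = p_n + (h/6)·(k1 + 2k2 + 2k3 + k4).
s=0.000000, p=1.400000:
  k1 = f(0.000000, 1.400000) = 1.470000
  k2 = f(0.055000, 1.480850) = 1.554893
  k3 = f(0.055000, 1.485519) = 1.559795
  k4 = f(0.110000, 1.571577) = 1.650156
  p ← 1.400000 + (0.11/6)·(k1 + 2k2 + 2k3 + k4) = 1.571408
s=0.110000, p=1.571408:
  k1 = f(0.110000, 1.571408) = 1.649978
  k2 = f(0.165000, 1.662157) = 1.745265
  k3 = f(0.165000, 1.667398) = 1.750768
  k4 = f(0.220000, 1.763993) = 1.852192
  p ← 1.571408 + (0.11/6)·(k1 + 2k2 + 2k3 + k4) = 1.763802
p(0.22) ≈ 1.7638

1.7638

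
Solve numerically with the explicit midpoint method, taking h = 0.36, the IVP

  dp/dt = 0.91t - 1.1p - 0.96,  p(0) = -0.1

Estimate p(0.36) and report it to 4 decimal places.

-0.2864

Midpoint: k1 = f(t_n, p_n); k2 = f(t_n + h/2, p_n + (h/2)·k1); p_{n+1} = p_n + h·k2.
t=0.000000, p=-0.100000:
  k1 = f(0.000000, -0.100000) = -0.850000
  k2 = f(0.180000, -0.253000) = -0.517900
  p ← -0.100000 + 0.36·(-0.517900) = -0.286444
p(0.36) ≈ -0.2864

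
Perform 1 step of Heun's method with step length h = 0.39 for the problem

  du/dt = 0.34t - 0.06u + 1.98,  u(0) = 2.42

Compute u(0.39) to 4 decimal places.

3.1531

Heun: k1 = f(t_n, u_n); k2 = f(t_n + h, u_n + h·k1); u_{n+1} = u_n + (h/2)·(k1 + k2).
t=0.000000, u=2.420000:
  k1 = f(0.000000, 2.420000) = 1.834800
  k2 = f(0.390000, 3.135572) = 1.924466
  u ← 2.420000 + (0.39/2)·(1.834800 + 1.924466) = 3.153057
u(0.39) ≈ 3.1531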